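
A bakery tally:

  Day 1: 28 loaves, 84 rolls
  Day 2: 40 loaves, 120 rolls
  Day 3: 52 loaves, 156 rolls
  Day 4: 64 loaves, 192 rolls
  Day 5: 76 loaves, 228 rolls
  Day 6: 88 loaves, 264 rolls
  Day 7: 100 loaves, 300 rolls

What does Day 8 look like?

Loaves: +12 each step, so 28, 40, 52, 64, 76, 88, 100 → 112.
Rolls: always 3 × the loaves; 84, 120, 156, 192, 228, 264, 300 → 336.
So the next line is 112 loaves, 336 rolls.

112 loaves, 336 rolls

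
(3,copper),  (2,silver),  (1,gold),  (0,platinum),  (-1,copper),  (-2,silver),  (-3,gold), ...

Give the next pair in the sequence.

For the first value, −1 each step: 3, 2, 1, 0, -1, -2, -3 → -4.
For the metal, repeats copper → silver → gold → platinum: copper, silver, gold, platinum, copper, silver, gold → platinum.
Putting it together: (-4,platinum).

(-4,platinum)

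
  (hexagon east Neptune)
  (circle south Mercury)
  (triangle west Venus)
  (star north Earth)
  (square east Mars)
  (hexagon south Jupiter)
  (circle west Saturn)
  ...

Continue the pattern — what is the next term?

Shape: hexagon, circle, triangle, star, square, hexagon, circle → triangle (repeats hexagon → circle → triangle → star → square).
Direction: repeats east → south → west → north, so east, south, west, north, east, south, west → north.
Planet: runs through the planets Mercury→Neptune, so Neptune, Mercury, Venus, Earth, Mars, Jupiter, Saturn → Uranus.
So the next term is (triangle north Uranus).

(triangle north Uranus)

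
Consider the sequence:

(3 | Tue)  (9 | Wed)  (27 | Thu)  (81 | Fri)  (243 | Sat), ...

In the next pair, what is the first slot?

First slot goes 3, 9, 27, 81, 243 → 729 (×3 each step).

729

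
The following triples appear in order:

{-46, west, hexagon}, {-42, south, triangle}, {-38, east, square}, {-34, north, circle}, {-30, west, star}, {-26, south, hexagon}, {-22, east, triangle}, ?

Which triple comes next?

{-18, north, square}

First entry: +4 each step, so -46, -42, -38, -34, -30, -26, -22 → -18.
Direction: repeats west → south → east → north, so west, south, east, north, west, south, east → north.
For the shape, repeats hexagon → triangle → square → circle → star: hexagon, triangle, square, circle, star, hexagon, triangle → square.
Putting it together: {-18, north, square}.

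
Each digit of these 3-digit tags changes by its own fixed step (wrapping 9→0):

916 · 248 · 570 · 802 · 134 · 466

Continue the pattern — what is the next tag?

798

First digit: +3 each step, mod 10; 9, 2, 5, 8, 1, 4 → 7.
Second digit: 1, 4, 7, 0, 3, 6 → 9 (+3 each step, mod 10).
Third digit — +2 each step, mod 10: 6, 8, 0, 2, 4, 6 → 8.
So the next tag is 798.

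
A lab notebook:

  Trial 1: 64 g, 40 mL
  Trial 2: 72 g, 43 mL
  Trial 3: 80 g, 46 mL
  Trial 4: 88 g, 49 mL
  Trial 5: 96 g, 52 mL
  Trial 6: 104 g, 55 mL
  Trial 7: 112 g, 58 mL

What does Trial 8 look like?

For the g, +8 each step: 64, 72, 80, 88, 96, 104, 112 → 120.
For the mL, +3 each step: 40, 43, 46, 49, 52, 55, 58 → 61.
Putting it together: 120 g, 61 mL.

120 g, 61 mL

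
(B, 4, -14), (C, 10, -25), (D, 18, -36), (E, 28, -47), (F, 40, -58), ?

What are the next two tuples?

Letter goes B, C, D, E, F → G → H (letters move forward 1 place in the alphabet).
For the second component, differences are 6, 8, 10, … (increasing by 2 each time): 4, 10, 18, 28, 40 → 54 → 70.
Third component goes -14, -25, -36, -47, -58 → -69 → -80 (−11 each step).
So the next two tuples are (G, 54, -69) and (H, 70, -80).

(G, 54, -69), (H, 70, -80)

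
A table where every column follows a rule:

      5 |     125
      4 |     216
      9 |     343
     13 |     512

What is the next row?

22  729

First component: 5, 4, 9, 13 → 22 (each term is the sum of the two before it).
For the second component, perfect cubes: 5³, 6³, 7³, …: 125, 216, 343, 512 → 729.
Combining the parts gives 22  729.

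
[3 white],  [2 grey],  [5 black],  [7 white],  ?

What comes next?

First component: each term is the sum of the two before it, so 3, 2, 5, 7 → 12.
Shade: repeats white → grey → black, so white, grey, black, white → grey.
So the next pair is [12 grey].

[12 grey]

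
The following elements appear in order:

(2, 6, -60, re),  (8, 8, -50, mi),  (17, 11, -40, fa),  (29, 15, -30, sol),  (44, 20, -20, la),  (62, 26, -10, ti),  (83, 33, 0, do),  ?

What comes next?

(107, 41, 10, re)

First component — differences are 6, 9, 12, … (increasing by 3 each time): 2, 8, 17, 29, 44, 62, 83 → 107.
Second component: 6, 8, 11, 15, 20, 26, 33 → 41 (differences are 2, 3, 4, … (increasing by 1 each time)).
Third component: +10 each step, so -60, -50, -40, -30, -20, -10, 0 → 10.
For the note, runs through the solfège scale do→ti: re, mi, fa, sol, la, ti, do → re.
So the next element is (107, 41, 10, re).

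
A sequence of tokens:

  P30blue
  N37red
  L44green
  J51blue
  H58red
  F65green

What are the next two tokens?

D72blue, B79red

Letter: P, N, L, J, H, F → D → B (letters move back 2 places in the alphabet).
For the second component, +7 each step: 30, 37, 44, 51, 58, 65 → 72 → 79.
Colour goes blue, red, green, blue, red, green → blue → red (repeats blue → red → green).
So the next two tokens are D72blue and B79red.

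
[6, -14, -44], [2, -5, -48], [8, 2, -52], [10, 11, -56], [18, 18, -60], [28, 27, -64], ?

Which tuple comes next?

[46, 34, -68]

First value: each term is the sum of the two before it; 6, 2, 8, 10, 18, 28 → 46.
Second value goes -14, -5, 2, 11, 18, 27 → 34 (alternating steps +9, +7, +9, +7, …).
Third value — −4 each step: -44, -48, -52, -56, -60, -64 → -68.
Combining the parts gives [46, 34, -68].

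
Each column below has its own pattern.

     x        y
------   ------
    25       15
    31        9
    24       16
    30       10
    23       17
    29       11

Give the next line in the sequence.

Column x: alternating steps +6, −7, +6, −7, …, so 25, 31, 24, 30, 23, 29 → 22.
Column y: together with the column x always sums to 40, so 15, 9, 16, 10, 17, 11 → 18.
Putting it together: 22  18.

22  18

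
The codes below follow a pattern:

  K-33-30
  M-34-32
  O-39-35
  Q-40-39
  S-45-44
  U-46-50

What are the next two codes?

For the letter, letters move forward 2 places in the alphabet: K, M, O, Q, S, U → W → Y.
For the second component, alternating steps +1, +5, +1, +5, …: 33, 34, 39, 40, 45, 46 → 51 → 52.
For the third component, differences are 2, 3, 4, … (increasing by 1 each time): 30, 32, 35, 39, 44, 50 → 57 → 65.
Putting the parts together: W-51-57 and then Y-52-65.

W-51-57, Y-52-65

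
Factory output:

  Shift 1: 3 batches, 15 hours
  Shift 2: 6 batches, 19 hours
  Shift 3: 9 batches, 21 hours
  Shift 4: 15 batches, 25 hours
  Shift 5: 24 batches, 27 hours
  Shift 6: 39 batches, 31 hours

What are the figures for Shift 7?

63 batches, 33 hours

Batches: each term is the sum of the two before it, so 3, 6, 9, 15, 24, 39 → 63.
Hours: alternating steps +4, +2, +4, +2, …; 15, 19, 21, 25, 27, 31 → 33.
Putting it together: 63 batches, 33 hours.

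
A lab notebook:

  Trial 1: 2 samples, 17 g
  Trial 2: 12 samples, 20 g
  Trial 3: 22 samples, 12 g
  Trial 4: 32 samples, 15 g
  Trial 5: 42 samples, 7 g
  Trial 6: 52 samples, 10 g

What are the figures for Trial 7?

62 samples, 2 g

Samples: +10 each step, so 2, 12, 22, 32, 42, 52 → 62.
G goes 17, 20, 12, 15, 7, 10 → 2 (alternating steps +3, −8, +3, −8, …).
Putting it together: 62 samples, 2 g.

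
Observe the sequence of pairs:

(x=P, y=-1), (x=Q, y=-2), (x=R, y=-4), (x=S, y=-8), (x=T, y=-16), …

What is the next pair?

(x=U, y=-32)

X — letters move forward 1 place in the alphabet: P, Q, R, S, T → U.
Y: -1, -2, -4, -8, -16 → -32 (×2 each step).
So the next pair is (x=U, y=-32).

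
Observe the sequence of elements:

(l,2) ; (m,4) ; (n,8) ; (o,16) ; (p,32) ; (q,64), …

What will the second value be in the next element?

Second value: ×2 each step; 2, 4, 8, 16, 32, 64 → 128.

128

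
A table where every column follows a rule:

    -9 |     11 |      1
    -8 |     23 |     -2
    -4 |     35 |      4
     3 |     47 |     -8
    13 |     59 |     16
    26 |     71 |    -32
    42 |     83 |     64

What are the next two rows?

61  95  -128; 83  107  256

First component: differences are 1, 4, 7, … (increasing by 3 each time); -9, -8, -4, 3, 13, 26, 42 → 61 → 83.
Second component goes 11, 23, 35, 47, 59, 71, 83 → 95 → 107 (+12 each step).
Third component: ×(-2) each step, so 1, -2, 4, -8, 16, -32, 64 → -128 → 256.
So the next two rows are 61  95  -128 and 83  107  256.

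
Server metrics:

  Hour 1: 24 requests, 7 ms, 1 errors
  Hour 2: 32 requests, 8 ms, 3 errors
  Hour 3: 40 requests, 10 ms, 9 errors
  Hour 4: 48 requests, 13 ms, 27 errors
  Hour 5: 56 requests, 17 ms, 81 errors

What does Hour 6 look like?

Requests — +8 each step: 24, 32, 40, 48, 56 → 64.
Ms: differences are 1, 2, 3, … (increasing by 1 each time); 7, 8, 10, 13, 17 → 22.
Errors: 1, 3, 9, 27, 81 → 243 (×3 each step).
Combining the parts gives 64 requests, 22 ms, 243 errors.

64 requests, 22 ms, 243 errors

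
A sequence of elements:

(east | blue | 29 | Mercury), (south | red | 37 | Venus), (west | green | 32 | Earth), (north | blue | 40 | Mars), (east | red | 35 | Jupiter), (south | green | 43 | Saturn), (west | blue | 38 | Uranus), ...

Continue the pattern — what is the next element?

Direction: repeats east → south → west → north, so east, south, west, north, east, south, west → north.
Colour goes blue, red, green, blue, red, green, blue → red (repeats blue → red → green).
Third coordinate: alternating steps +8, −5, +8, −5, …, so 29, 37, 32, 40, 35, 43, 38 → 46.
Planet: Mercury, Venus, Earth, Mars, Jupiter, Saturn, Uranus → Neptune (runs through the planets Mercury→Neptune).
Putting it together: (north | red | 46 | Neptune).

(north | red | 46 | Neptune)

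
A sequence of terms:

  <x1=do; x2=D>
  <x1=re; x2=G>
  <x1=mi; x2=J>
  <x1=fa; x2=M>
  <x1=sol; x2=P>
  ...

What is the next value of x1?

X1 goes do, re, mi, fa, sol → la (runs through the solfège scale do→ti).

la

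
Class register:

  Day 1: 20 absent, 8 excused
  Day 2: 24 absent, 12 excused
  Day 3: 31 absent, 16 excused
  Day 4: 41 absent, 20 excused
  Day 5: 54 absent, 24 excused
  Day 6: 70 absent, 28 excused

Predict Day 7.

For the absent, differences are 4, 7, 10, … (increasing by 3 each time): 20, 24, 31, 41, 54, 70 → 89.
Excused: 8, 12, 16, 20, 24, 28 → 32 (+4 each step).
So the next row is 89 absent, 32 excused.

89 absent, 32 excused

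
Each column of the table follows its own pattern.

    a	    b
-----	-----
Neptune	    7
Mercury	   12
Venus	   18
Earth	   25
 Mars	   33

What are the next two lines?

Column a: Neptune, Mercury, Venus, Earth, Mars → Jupiter → Saturn (runs through the planets Mercury→Neptune).
Column b goes 7, 12, 18, 25, 33 → 42 → 52 (differences are 5, 6, 7, … (increasing by 1 each time)).
So the next two lines are Jupiter  42 and Saturn  52.

Jupiter  42; Saturn  52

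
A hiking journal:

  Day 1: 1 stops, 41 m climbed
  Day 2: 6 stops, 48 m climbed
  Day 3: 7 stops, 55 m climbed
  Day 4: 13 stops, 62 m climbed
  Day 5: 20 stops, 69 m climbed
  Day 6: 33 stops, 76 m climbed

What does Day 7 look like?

Stops goes 1, 6, 7, 13, 20, 33 → 53 (each term is the sum of the two before it).
M climbed: 41, 48, 55, 62, 69, 76 → 83 (+7 each step).
So the next line is 53 stops, 83 m climbed.

53 stops, 83 m climbed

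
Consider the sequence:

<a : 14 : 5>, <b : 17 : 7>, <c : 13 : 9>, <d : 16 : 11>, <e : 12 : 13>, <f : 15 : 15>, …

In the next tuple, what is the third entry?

17

Third entry: +2 each step; 5, 7, 9, 11, 13, 15 → 17.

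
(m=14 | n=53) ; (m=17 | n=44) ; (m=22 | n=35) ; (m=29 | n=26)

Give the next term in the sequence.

M — differences are 3, 5, 7, … (increasing by 2 each time): 14, 17, 22, 29 → 38.
N goes 53, 44, 35, 26 → 17 (−9 each step).
Combining the parts gives (m=38 | n=17).

(m=38 | n=17)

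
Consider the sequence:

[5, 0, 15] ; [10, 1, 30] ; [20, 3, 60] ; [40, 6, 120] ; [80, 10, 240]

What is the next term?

First component: ×2 each step, so 5, 10, 20, 40, 80 → 160.
Second component — differences are 1, 2, 3, … (increasing by 1 each time): 0, 1, 3, 6, 10 → 15.
Third component: 15, 30, 60, 120, 240 → 480 (always 3 × the first component).
So the next term is [160, 15, 480].

[160, 15, 480]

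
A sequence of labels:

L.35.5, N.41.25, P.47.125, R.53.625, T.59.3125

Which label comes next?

Letter — letters move forward 2 places in the alphabet: L, N, P, R, T → V.
Second component goes 35, 41, 47, 53, 59 → 65 (+6 each step).
Third component goes 5, 25, 125, 625, 3125 → 15625 (×5 each step).
Putting it together: V.65.15625.

V.65.15625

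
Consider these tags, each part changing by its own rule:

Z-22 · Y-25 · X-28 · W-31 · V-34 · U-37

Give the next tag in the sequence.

For the letter, letters move back 1 place in the alphabet: Z, Y, X, W, V, U → T.
Second component: 22, 25, 28, 31, 34, 37 → 40 (+3 each step).
Combining the parts gives T-40.

T-40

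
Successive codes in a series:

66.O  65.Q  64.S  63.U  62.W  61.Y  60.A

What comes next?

First component: −1 each step, so 66, 65, 64, 63, 62, 61, 60 → 59.
Letter: letters move forward 2 places in the alphabet, wrapping Z→A, so O, Q, S, U, W, Y, A → C.
Putting it together: 59.C.

59.C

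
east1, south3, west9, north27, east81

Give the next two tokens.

Direction: east, south, west, north, east → south → west (repeats east → south → west → north).
Second component: ×3 each step; 1, 3, 9, 27, 81 → 243 → 729.
So the next two tokens are south243 and west729.

south243, west729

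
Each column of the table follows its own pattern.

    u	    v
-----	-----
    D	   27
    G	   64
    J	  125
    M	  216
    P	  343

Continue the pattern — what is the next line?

Column u — letters move forward 3 places in the alphabet: D, G, J, M, P → S.
For the column v, perfect cubes: 3³, 4³, 5³, …: 27, 64, 125, 216, 343 → 512.
Putting it together: S  512.

S  512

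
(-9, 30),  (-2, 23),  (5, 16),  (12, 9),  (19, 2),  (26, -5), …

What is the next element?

(33, -12)

For the first component, +7 each step: -9, -2, 5, 12, 19, 26 → 33.
Second component: together with the first component always sums to 21, so 30, 23, 16, 9, 2, -5 → -12.
So the next element is (33, -12).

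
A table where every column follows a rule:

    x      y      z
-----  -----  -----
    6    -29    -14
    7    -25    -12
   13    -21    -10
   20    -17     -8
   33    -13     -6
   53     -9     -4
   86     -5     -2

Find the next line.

139  -1  0

For the column x, each term is the sum of the two before it: 6, 7, 13, 20, 33, 53, 86 → 139.
Column y — +4 each step: -29, -25, -21, -17, -13, -9, -5 → -1.
Column z: +2 each step; -14, -12, -10, -8, -6, -4, -2 → 0.
Combining the parts gives 139  -1  0.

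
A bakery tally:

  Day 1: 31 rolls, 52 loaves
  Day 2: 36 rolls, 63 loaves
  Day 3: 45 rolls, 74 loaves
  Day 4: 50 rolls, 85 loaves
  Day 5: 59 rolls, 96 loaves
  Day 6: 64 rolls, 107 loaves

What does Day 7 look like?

For the rolls, alternating steps +5, +9, +5, +9, …: 31, 36, 45, 50, 59, 64 → 73.
Loaves goes 52, 63, 74, 85, 96, 107 → 118 (+11 each step).
Putting it together: 73 rolls, 118 loaves.

73 rolls, 118 loaves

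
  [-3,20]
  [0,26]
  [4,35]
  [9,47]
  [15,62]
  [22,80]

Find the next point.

[30,101]

First coordinate: -3, 0, 4, 9, 15, 22 → 30 (differences are 3, 4, 5, … (increasing by 1 each time)).
Second coordinate: 20, 26, 35, 47, 62, 80 → 101 (differences are 6, 9, 12, … (increasing by 3 each time)).
Combining the parts gives [30,101].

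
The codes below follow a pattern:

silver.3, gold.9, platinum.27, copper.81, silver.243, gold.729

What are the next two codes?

platinum.2187 then copper.6561

For the metal, repeats silver → gold → platinum → copper: silver, gold, platinum, copper, silver, gold → platinum → copper.
Second component: ×3 each step; 3, 9, 27, 81, 243, 729 → 2187 → 6561.
Putting the parts together: platinum.2187 and then copper.6561.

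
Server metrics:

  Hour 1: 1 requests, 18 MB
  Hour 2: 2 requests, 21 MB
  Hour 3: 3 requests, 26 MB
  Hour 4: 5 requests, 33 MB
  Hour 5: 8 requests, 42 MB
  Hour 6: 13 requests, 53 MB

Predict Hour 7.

Requests goes 1, 2, 3, 5, 8, 13 → 21 (each term is the sum of the two before it).
MB: 18, 21, 26, 33, 42, 53 → 66 (differences are 3, 5, 7, … (increasing by 2 each time)).
Putting it together: 21 requests, 66 MB.

21 requests, 66 MB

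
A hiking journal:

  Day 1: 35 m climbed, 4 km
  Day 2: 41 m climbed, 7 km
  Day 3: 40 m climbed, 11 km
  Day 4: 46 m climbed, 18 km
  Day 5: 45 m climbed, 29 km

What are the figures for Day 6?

51 m climbed, 47 km

M climbed: alternating steps +6, −1, +6, −1, …; 35, 41, 40, 46, 45 → 51.
For the km, each term is the sum of the two before it: 4, 7, 11, 18, 29 → 47.
So the next line is 51 m climbed, 47 km.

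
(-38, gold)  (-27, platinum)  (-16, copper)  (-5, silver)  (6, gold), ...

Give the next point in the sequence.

First component: +11 each step, so -38, -27, -16, -5, 6 → 17.
Metal: repeats gold → platinum → copper → silver, so gold, platinum, copper, silver, gold → platinum.
So the next point is (17, platinum).

(17, platinum)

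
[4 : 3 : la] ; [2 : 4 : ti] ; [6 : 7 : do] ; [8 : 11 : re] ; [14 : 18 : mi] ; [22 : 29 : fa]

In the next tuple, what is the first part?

First part: 4, 2, 6, 8, 14, 22 → 36 (each term is the sum of the two before it).

36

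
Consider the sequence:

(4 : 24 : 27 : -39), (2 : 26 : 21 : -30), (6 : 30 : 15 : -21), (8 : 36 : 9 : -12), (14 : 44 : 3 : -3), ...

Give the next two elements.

(22 : 54 : -3 : 6), (36 : 66 : -9 : 15)

For the first component, each term is the sum of the two before it: 4, 2, 6, 8, 14 → 22 → 36.
Second component: differences are 2, 4, 6, … (increasing by 2 each time), so 24, 26, 30, 36, 44 → 54 → 66.
For the third component, −6 each step: 27, 21, 15, 9, 3 → -3 → -9.
For the fourth component, +9 each step: -39, -30, -21, -12, -3 → 6 → 15.
Putting the parts together: (22 : 54 : -3 : 6) and then (36 : 66 : -9 : 15).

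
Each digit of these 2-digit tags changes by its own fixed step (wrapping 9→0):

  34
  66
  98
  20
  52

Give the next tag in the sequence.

84

First digit: 3, 6, 9, 2, 5 → 8 (+3 each step, mod 10).
Second digit: +2 each step, mod 10, so 4, 6, 8, 0, 2 → 4.
Putting it together: 84.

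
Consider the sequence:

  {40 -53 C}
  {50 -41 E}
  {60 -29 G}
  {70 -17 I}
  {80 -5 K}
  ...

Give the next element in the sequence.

First entry: +10 each step, so 40, 50, 60, 70, 80 → 90.
Second entry: +12 each step; -53, -41, -29, -17, -5 → 7.
Letter: letters move forward 2 places in the alphabet; C, E, G, I, K → M.
Putting it together: {90 7 M}.

{90 7 M}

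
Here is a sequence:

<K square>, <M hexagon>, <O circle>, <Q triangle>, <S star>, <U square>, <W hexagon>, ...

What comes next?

<Y circle>

Letter: letters move forward 2 places in the alphabet, so K, M, O, Q, S, U, W → Y.
Shape — repeats square → hexagon → circle → triangle → star: square, hexagon, circle, triangle, star, square, hexagon → circle.
Putting it together: <Y circle>.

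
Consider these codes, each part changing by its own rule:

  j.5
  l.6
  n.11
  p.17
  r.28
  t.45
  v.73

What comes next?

Letter: j, l, n, p, r, t, v → x (letters move forward 2 places in the alphabet).
Second component: each term is the sum of the two before it, so 5, 6, 11, 17, 28, 45, 73 → 118.
So the next code is x.118.

x.118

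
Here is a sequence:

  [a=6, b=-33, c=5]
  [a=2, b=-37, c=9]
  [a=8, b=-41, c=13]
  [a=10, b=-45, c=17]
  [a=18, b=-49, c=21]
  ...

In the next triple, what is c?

25

B: −4 each step; -33, -37, -41, -45, -49 → -53.
C — together with the b always sums to -28: 5, 9, 13, 17, 21 → 25.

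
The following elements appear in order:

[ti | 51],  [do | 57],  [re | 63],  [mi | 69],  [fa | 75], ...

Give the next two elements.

Note: runs through the solfège scale do→ti; ti, do, re, mi, fa → sol → la.
Second value — +6 each step: 51, 57, 63, 69, 75 → 81 → 87.
So the next two elements are [sol | 81] and [la | 87].

[sol | 81], [la | 87]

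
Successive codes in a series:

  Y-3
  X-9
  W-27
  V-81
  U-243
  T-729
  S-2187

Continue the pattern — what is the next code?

R-6561

Letter — letters move back 1 place in the alphabet: Y, X, W, V, U, T, S → R.
Second component goes 3, 9, 27, 81, 243, 729, 2187 → 6561 (×3 each step).
Combining the parts gives R-6561.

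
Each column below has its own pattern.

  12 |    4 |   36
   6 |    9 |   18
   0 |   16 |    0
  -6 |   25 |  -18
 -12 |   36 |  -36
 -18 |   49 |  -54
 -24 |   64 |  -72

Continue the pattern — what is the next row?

For the first component, −6 each step: 12, 6, 0, -6, -12, -18, -24 → -30.
Second component: perfect squares: 2², 3², 4², …, so 4, 9, 16, 25, 36, 49, 64 → 81.
Third component goes 36, 18, 0, -18, -36, -54, -72 → -90 (always 3 × the first component).
Putting it together: -30  81  -90.

-30  81  -90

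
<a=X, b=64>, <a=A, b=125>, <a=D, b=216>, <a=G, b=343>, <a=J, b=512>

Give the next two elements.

A: letters move forward 3 places in the alphabet, wrapping Z→A; X, A, D, G, J → M → P.
B goes 64, 125, 216, 343, 512 → 729 → 1000 (perfect cubes: 4³, 5³, 6³, …).
Putting the parts together: <a=M, b=729> and then <a=P, b=1000>.

<a=M, b=729>, <a=P, b=1000>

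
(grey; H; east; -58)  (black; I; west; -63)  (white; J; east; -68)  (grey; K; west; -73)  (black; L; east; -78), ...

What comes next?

Shade: repeats grey → black → white; grey, black, white, grey, black → white.
Letter: letters move forward 1 place in the alphabet; H, I, J, K, L → M.
Direction: alternates east ↔ west, so east, west, east, west, east → west.
Fourth component goes -58, -63, -68, -73, -78 → -83 (−5 each step).
Putting it together: (white; M; west; -83).

(white; M; west; -83)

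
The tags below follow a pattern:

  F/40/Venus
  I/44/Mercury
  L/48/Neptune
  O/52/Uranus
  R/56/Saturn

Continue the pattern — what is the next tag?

Letter goes F, I, L, O, R → U (letters move forward 3 places in the alphabet).
Second component: +4 each step; 40, 44, 48, 52, 56 → 60.
Planet: runs backward through the planets Mercury→Neptune; Venus, Mercury, Neptune, Uranus, Saturn → Jupiter.
So the next tag is U/60/Jupiter.

U/60/Jupiter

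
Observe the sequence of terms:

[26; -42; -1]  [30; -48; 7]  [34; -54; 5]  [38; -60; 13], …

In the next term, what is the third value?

Third value — alternating steps +8, −2, +8, −2, …: -1, 7, 5, 13 → 11.

11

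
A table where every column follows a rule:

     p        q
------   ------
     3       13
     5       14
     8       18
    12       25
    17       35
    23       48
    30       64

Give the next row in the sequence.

38  83

Column p goes 3, 5, 8, 12, 17, 23, 30 → 38 (differences are 2, 3, 4, … (increasing by 1 each time)).
For the column q, differences are 1, 4, 7, … (increasing by 3 each time): 13, 14, 18, 25, 35, 48, 64 → 83.
Combining the parts gives 38  83.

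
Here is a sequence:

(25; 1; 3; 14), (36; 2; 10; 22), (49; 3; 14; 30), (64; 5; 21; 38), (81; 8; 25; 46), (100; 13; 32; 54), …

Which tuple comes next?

First value — perfect squares: 5², 6², 7², …: 25, 36, 49, 64, 81, 100 → 121.
Second value goes 1, 2, 3, 5, 8, 13 → 21 (each term is the sum of the two before it).
Third value goes 3, 10, 14, 21, 25, 32 → 36 (alternating steps +7, +4, +7, +4, …).
Fourth value: +8 each step; 14, 22, 30, 38, 46, 54 → 62.
Putting it together: (121; 21; 36; 62).

(121; 21; 36; 62)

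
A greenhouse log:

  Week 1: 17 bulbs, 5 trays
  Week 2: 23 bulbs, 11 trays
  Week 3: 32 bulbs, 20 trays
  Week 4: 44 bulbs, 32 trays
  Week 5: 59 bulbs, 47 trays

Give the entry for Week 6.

Bulbs: 17, 23, 32, 44, 59 → 77 (differences are 6, 9, 12, … (increasing by 3 each time)).
For the trays, differences are 6, 9, 12, … (increasing by 3 each time): 5, 11, 20, 32, 47 → 65.
Combining the parts gives 77 bulbs, 65 trays.

77 bulbs, 65 trays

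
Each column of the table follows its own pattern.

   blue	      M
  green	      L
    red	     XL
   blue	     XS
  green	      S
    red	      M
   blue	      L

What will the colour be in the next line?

Colour — repeats blue → green → red: blue, green, red, blue, green, red, blue → green.

green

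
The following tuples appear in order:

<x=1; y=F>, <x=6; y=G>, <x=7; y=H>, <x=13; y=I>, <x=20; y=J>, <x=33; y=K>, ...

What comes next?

<x=53; y=L>

For the x, each term is the sum of the two before it: 1, 6, 7, 13, 20, 33 → 53.
For the y, letters move forward 1 place in the alphabet: F, G, H, I, J, K → L.
Putting it together: <x=53; y=L>.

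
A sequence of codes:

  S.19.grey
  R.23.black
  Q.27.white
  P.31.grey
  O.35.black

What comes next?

N.39.white

Letter — letters move back 1 place in the alphabet: S, R, Q, P, O → N.
Second component goes 19, 23, 27, 31, 35 → 39 (+4 each step).
Shade: grey, black, white, grey, black → white (repeats grey → black → white).
Putting it together: N.39.white.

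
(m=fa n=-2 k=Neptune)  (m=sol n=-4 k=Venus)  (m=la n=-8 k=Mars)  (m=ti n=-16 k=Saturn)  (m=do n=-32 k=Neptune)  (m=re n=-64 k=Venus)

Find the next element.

M — runs through the solfège scale do→ti: fa, sol, la, ti, do, re → mi.
N: -2, -4, -8, -16, -32, -64 → -128 (×2 each step).
K: repeats Neptune → Venus → Mars → Saturn, so Neptune, Venus, Mars, Saturn, Neptune, Venus → Mars.
Putting it together: (m=mi n=-128 k=Mars).

(m=mi n=-128 k=Mars)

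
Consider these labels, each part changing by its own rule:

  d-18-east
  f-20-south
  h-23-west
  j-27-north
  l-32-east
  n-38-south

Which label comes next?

p-45-west

Letter goes d, f, h, j, l, n → p (letters move forward 2 places in the alphabet).
Second component: differences are 2, 3, 4, … (increasing by 1 each time), so 18, 20, 23, 27, 32, 38 → 45.
Direction goes east, south, west, north, east, south → west (repeats east → south → west → north).
Combining the parts gives p-45-west.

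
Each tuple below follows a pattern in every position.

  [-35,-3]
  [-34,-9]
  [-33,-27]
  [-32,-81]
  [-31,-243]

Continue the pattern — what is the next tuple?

First component goes -35, -34, -33, -32, -31 → -30 (+1 each step).
Second component: ×3 each step; -3, -9, -27, -81, -243 → -729.
Combining the parts gives [-30,-729].

[-30,-729]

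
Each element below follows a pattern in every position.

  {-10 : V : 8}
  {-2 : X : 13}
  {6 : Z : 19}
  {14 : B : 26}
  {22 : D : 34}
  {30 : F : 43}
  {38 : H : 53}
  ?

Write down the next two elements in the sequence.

First slot: +8 each step; -10, -2, 6, 14, 22, 30, 38 → 46 → 54.
For the letter, letters move forward 2 places in the alphabet, wrapping Z→A: V, X, Z, B, D, F, H → J → L.
Third slot: differences are 5, 6, 7, … (increasing by 1 each time), so 8, 13, 19, 26, 34, 43, 53 → 64 → 76.
So the next two elements are {46 : J : 64} and {54 : L : 76}.

{46 : J : 64}, {54 : L : 76}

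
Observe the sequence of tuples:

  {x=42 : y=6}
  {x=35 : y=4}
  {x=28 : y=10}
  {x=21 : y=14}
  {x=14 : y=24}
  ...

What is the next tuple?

{x=7 : y=38}

X: −7 each step; 42, 35, 28, 21, 14 → 7.
Y: 6, 4, 10, 14, 24 → 38 (each term is the sum of the two before it).
Combining the parts gives {x=7 : y=38}.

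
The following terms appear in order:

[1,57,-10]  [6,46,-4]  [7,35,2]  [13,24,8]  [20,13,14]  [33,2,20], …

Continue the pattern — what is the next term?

[53,-9,26]

First entry: each term is the sum of the two before it; 1, 6, 7, 13, 20, 33 → 53.
Second entry — −11 each step: 57, 46, 35, 24, 13, 2 → -9.
Third entry: -10, -4, 2, 8, 14, 20 → 26 (+6 each step).
Combining the parts gives [53,-9,26].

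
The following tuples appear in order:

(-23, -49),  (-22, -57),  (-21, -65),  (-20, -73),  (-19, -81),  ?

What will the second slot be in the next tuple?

First slot: -23, -22, -21, -20, -19 → -18 (+1 each step).
Second slot — −8 each step: -49, -57, -65, -73, -81 → -89.

-89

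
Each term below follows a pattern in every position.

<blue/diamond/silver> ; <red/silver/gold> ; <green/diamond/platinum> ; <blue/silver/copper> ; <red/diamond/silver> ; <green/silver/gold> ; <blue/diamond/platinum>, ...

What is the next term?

<red/silver/copper>

Colour: blue, red, green, blue, red, green, blue → red (repeats blue → red → green).
For the rank, alternates diamond ↔ silver: diamond, silver, diamond, silver, diamond, silver, diamond → silver.
Metal: repeats silver → gold → platinum → copper; silver, gold, platinum, copper, silver, gold, platinum → copper.
Putting it together: <red/silver/copper>.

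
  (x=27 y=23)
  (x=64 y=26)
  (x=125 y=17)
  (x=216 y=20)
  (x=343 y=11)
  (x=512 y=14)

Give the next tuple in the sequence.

X: perfect cubes: 3³, 4³, 5³, …, so 27, 64, 125, 216, 343, 512 → 729.
Y — alternating steps +3, −9, +3, −9, …: 23, 26, 17, 20, 11, 14 → 5.
So the next tuple is (x=729 y=5).

(x=729 y=5)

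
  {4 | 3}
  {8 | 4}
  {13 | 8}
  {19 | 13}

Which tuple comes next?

{26 | 19}

First component: differences are 4, 5, 6, … (increasing by 1 each time); 4, 8, 13, 19 → 26.
Second component — always the previous value of the first component: 3, 4, 8, 13 → 19.
Combining the parts gives {26 | 19}.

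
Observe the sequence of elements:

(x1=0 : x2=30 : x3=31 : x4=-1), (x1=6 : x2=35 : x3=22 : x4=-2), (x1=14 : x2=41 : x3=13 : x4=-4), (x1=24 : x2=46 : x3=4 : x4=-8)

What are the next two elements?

(x1=36 : x2=52 : x3=-5 : x4=-16), (x1=50 : x2=57 : x3=-14 : x4=-32)

For the x1, differences are 6, 8, 10, … (increasing by 2 each time): 0, 6, 14, 24 → 36 → 50.
X2: alternating steps +5, +6, +5, +6, …, so 30, 35, 41, 46 → 52 → 57.
X3: −9 each step; 31, 22, 13, 4 → -5 → -14.
X4 goes -1, -2, -4, -8 → -16 → -32 (×2 each step).
Putting the parts together: (x1=36 : x2=52 : x3=-5 : x4=-16) and then (x1=50 : x2=57 : x3=-14 : x4=-32).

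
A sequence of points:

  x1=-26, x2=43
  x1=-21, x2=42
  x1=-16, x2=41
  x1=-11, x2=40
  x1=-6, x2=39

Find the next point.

X1: +5 each step, so -26, -21, -16, -11, -6 → -1.
X2: 43, 42, 41, 40, 39 → 38 (−1 each step).
Putting it together: x1=-1, x2=38.

x1=-1, x2=38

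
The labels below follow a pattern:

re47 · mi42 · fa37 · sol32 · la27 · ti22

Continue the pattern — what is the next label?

Note — runs through the solfège scale do→ti: re, mi, fa, sol, la, ti → do.
Second component: −5 each step, so 47, 42, 37, 32, 27, 22 → 17.
Putting it together: do17.

do17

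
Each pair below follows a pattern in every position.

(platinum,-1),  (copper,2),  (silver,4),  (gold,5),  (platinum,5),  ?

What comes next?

(copper,4)

Metal: repeats platinum → copper → silver → gold, so platinum, copper, silver, gold, platinum → copper.
Second value goes -1, 2, 4, 5, 5 → 4 (differences are 3, 2, 1, … (decreasing by 1 each time)).
Combining the parts gives (copper,4).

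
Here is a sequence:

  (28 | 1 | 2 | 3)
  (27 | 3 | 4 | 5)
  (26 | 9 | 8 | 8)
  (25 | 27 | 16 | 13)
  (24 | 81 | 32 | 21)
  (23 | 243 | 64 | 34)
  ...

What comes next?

For the first component, −1 each step: 28, 27, 26, 25, 24, 23 → 22.
For the second component, ×3 each step: 1, 3, 9, 27, 81, 243 → 729.
Third component: ×2 each step; 2, 4, 8, 16, 32, 64 → 128.
For the fourth component, each term is the sum of the two before it: 3, 5, 8, 13, 21, 34 → 55.
So the next term is (22 | 729 | 128 | 55).

(22 | 729 | 128 | 55)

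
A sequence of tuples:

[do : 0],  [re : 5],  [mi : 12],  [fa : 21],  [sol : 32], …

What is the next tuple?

Note: do, re, mi, fa, sol → la (runs through the solfège scale do→ti).
Second coordinate goes 0, 5, 12, 21, 32 → 45 (differences are 5, 7, 9, … (increasing by 2 each time)).
So the next tuple is [la : 45].

[la : 45]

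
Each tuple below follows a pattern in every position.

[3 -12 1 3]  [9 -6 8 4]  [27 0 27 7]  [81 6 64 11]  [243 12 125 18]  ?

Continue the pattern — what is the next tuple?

[729 18 216 29]

First slot: ×3 each step, so 3, 9, 27, 81, 243 → 729.
For the second slot, +6 each step: -12, -6, 0, 6, 12 → 18.
Third slot: perfect cubes: 1³, 2³, 3³, …, so 1, 8, 27, 64, 125 → 216.
Fourth slot: each term is the sum of the two before it, so 3, 4, 7, 11, 18 → 29.
Combining the parts gives [729 18 216 29].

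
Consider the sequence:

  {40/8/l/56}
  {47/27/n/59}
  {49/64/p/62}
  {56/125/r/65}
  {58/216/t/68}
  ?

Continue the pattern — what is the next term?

{65/343/v/71}

First coordinate: alternating steps +7, +2, +7, +2, …, so 40, 47, 49, 56, 58 → 65.
Second coordinate: 8, 27, 64, 125, 216 → 343 (perfect cubes: 2³, 3³, 4³, …).
Letter: letters move forward 2 places in the alphabet, so l, n, p, r, t → v.
Fourth coordinate: 56, 59, 62, 65, 68 → 71 (+3 each step).
So the next term is {65/343/v/71}.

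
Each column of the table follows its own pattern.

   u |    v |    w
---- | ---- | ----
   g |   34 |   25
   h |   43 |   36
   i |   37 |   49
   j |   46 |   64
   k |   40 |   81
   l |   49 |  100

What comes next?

Column u: g, h, i, j, k, l → m (letters move forward 1 place in the alphabet).
For the column v, alternating steps +9, −6, +9, −6, …: 34, 43, 37, 46, 40, 49 → 43.
Column w goes 25, 36, 49, 64, 81, 100 → 121 (perfect squares: 5², 6², 7², …).
So the next row is m  43  121.

m  43  121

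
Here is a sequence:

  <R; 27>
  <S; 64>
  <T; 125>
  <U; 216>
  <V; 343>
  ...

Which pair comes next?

Letter: R, S, T, U, V → W (letters move forward 1 place in the alphabet).
Second part: 27, 64, 125, 216, 343 → 512 (perfect cubes: 3³, 4³, 5³, …).
Putting it together: <W; 512>.

<W; 512>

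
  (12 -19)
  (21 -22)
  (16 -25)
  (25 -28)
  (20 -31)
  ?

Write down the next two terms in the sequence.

First slot: alternating steps +9, −5, +9, −5, …; 12, 21, 16, 25, 20 → 29 → 24.
Second slot goes -19, -22, -25, -28, -31 → -34 → -37 (−3 each step).
So the next two terms are (29 -34) and (24 -37).

(29 -34), (24 -37)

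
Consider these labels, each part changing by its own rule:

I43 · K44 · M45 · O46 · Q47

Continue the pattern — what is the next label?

S48

Letter: letters move forward 2 places in the alphabet; I, K, M, O, Q → S.
Second component — +1 each step: 43, 44, 45, 46, 47 → 48.
Combining the parts gives S48.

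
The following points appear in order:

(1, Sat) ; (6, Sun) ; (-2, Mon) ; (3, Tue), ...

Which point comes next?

First entry: alternating steps +5, −8, +5, −8, …, so 1, 6, -2, 3 → -5.
Day — runs through the weekdays Mon→Sun: Sat, Sun, Mon, Tue → Wed.
Putting it together: (-5, Wed).

(-5, Wed)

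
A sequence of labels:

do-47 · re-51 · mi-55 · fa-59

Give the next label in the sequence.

sol-63

Note: do, re, mi, fa → sol (runs through the solfège scale do→ti).
Second component goes 47, 51, 55, 59 → 63 (+4 each step).
Putting it together: sol-63.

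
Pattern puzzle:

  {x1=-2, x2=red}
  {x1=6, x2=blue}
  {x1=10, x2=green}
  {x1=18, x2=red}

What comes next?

For the x1, alternating steps +8, +4, +8, +4, …: -2, 6, 10, 18 → 22.
X2: repeats red → blue → green, so red, blue, green, red → blue.
Putting it together: {x1=22, x2=blue}.

{x1=22, x2=blue}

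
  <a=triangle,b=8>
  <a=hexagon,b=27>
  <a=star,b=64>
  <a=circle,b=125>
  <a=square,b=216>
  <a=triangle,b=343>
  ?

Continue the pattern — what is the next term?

<a=hexagon,b=512>

A goes triangle, hexagon, star, circle, square, triangle → hexagon (repeats triangle → hexagon → star → circle → square).
For the b, perfect cubes: 2³, 3³, 4³, …: 8, 27, 64, 125, 216, 343 → 512.
Combining the parts gives <a=hexagon,b=512>.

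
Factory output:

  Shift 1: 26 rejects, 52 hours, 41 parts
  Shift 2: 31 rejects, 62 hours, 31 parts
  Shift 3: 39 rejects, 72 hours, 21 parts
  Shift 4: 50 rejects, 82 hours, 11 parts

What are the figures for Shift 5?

64 rejects, 92 hours, 1 parts

For the rejects, differences are 5, 8, 11, … (increasing by 3 each time): 26, 31, 39, 50 → 64.
Hours: +10 each step; 52, 62, 72, 82 → 92.
Parts goes 41, 31, 21, 11 → 1 (−10 each step).
So the next record is 64 rejects, 92 hours, 1 parts.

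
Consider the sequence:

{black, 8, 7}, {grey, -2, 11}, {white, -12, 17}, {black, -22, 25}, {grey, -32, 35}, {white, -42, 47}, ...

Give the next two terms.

Shade: repeats black → grey → white, so black, grey, white, black, grey, white → black → grey.
Second part: 8, -2, -12, -22, -32, -42 → -52 → -62 (−10 each step).
Third part: differences are 4, 6, 8, … (increasing by 2 each time), so 7, 11, 17, 25, 35, 47 → 61 → 77.
So the next two terms are {black, -52, 61} and {grey, -62, 77}.

{black, -52, 61}, {grey, -62, 77}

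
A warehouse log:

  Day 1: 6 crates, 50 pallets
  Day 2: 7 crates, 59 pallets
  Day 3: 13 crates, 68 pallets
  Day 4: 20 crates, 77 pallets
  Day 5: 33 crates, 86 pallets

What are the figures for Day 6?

53 crates, 95 pallets

Crates: each term is the sum of the two before it; 6, 7, 13, 20, 33 → 53.
Pallets: +9 each step; 50, 59, 68, 77, 86 → 95.
So the next row is 53 crates, 95 pallets.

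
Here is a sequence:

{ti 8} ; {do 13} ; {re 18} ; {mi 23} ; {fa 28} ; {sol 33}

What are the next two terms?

{la 38}, {ti 43}

Note goes ti, do, re, mi, fa, sol → la → ti (runs through the solfège scale do→ti).
Second slot: 8, 13, 18, 23, 28, 33 → 38 → 43 (+5 each step).
Putting the parts together: {la 38} and then {ti 43}.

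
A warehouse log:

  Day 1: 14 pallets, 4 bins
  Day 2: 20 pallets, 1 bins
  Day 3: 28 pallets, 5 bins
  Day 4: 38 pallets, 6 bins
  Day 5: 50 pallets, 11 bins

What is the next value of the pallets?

For the pallets, differences are 6, 8, 10, … (increasing by 2 each time): 14, 20, 28, 38, 50 → 64.

64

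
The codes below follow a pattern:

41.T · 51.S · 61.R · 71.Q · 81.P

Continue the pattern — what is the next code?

First component: +10 each step; 41, 51, 61, 71, 81 → 91.
Letter: letters move back 1 place in the alphabet; T, S, R, Q, P → O.
So the next code is 91.O.

91.O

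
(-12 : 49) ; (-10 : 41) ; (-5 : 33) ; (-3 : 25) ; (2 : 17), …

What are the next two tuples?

(4 : 9), (9 : 1)

First coordinate goes -12, -10, -5, -3, 2 → 4 → 9 (alternating steps +2, +5, +2, +5, …).
For the second coordinate, −8 each step: 49, 41, 33, 25, 17 → 9 → 1.
Putting the parts together: (4 : 9) and then (9 : 1).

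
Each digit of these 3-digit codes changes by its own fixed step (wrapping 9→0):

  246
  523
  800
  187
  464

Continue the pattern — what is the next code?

First digit: +3 each step, mod 10; 2, 5, 8, 1, 4 → 7.
Second digit: −2 each step, mod 10; 4, 2, 0, 8, 6 → 4.
Third digit: 6, 3, 0, 7, 4 → 1 (−3 each step, mod 10).
Combining the parts gives 741.

741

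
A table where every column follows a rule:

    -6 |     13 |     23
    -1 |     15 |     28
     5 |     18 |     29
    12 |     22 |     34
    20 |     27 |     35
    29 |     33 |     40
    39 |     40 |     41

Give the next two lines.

First component: differences are 5, 6, 7, … (increasing by 1 each time); -6, -1, 5, 12, 20, 29, 39 → 50 → 62.
Second component goes 13, 15, 18, 22, 27, 33, 40 → 48 → 57 (differences are 2, 3, 4, … (increasing by 1 each time)).
For the third component, alternating steps +5, +1, +5, +1, …: 23, 28, 29, 34, 35, 40, 41 → 46 → 47.
So the next two lines are 50  48  46 and 62  57  47.

50  48  46; 62  57  47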